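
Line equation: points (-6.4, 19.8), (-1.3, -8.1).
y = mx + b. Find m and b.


m = (-27.9)/(5.1) = -5.4706
b = y1 - m*x1 = 19.8 - (-27.9*(-6.4))/(5.1) = 19.8 - 35.0118 = -15.2118

y = -5.4706x - 15.2118


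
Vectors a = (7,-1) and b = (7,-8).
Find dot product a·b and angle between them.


a·b = 7*7 - 1*(-8) = 49 + 8 = 57
|a| = sqrt(49+1) = 7.0711
|b| = sqrt(49+64) = 10.6301
cos(theta) = 57/(sqrt(50)*sqrt(113)) = 57/sqrt(5650) = 0.758317
theta = arccos(57/sqrt(5650)) = 40.6840 degrees

a·b = 57, theta = 40.6840 deg


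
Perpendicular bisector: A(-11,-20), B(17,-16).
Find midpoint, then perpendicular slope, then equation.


Midpoint = (3, -18)
Slope of AB = dy/dx = 4/28 = 0.1429
Perp slope = -dx/dy = -28/4 = -7.0000
b = My - (perp slope)*Mx = -18 + (28*3)/4 = -18 + 21.0000 = 3.0000

y = -7.0000x + 3.0000


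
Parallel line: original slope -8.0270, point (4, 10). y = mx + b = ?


Parallel lines have equal slopes.
m2 = -8.0270
b2 = 10 + 8.0270*4 = 42.1080

y = -8.0270x + 42.1080


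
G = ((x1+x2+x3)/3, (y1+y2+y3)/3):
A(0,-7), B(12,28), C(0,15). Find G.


Gx = (0+12+0)/3 = 12/3 = 4.0000
Gy = (-7+28+15)/3 = 36/3 = 12.0000

G = (4.0000, 12.0000)


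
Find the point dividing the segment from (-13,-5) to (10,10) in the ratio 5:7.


Px = (5*10 + 7*(-13))/12 = -41/12 = -3.4167
Py = (5*10 + 7*(-5))/12 = 15/12 = 1.2500

P = (-3.4167, 1.2500)


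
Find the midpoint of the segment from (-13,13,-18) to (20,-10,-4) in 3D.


Mx = (-13+20)/2 = 3.5000
My = (13- 10)/2 = 1.5000
Mz = (-18- 4)/2 = -11.0000

M = (3.5000, 1.5000, -11.0000)


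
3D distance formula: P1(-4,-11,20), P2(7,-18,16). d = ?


dx=11, dy=-7, dz=-4
d = sqrt(121+49+16) = sqrt(186) = 13.6382

13.6382


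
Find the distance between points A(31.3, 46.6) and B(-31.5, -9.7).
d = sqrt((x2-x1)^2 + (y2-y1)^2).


dx = -31.5 - 31.3 = -62.8
dy = -9.7 - 46.6 = -56.3
d = sqrt(3943.84 + 3169.69) = sqrt(7113.53) = 84.3417

84.3417


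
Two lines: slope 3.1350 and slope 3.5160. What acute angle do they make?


m1-m2 = -0.381
1+m1*m2 = 12.02266
tan(theta) = |-0.381/12.02266| = 0.031690
theta = arctan(|-0.381/12.02266|) = 1.8151 degrees (acute angle)

1.8151 degrees


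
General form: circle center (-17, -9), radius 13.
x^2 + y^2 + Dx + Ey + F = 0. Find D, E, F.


(x+ 17)^2 + (y+ 9)^2 = 13^2
D = -2h = 34, E = -2k = 18
F = h^2+k^2-r^2 = 289+81-169 = 201

D = 34, E = 18, F = 201


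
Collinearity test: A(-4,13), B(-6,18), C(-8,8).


-4*(18-8) - 6*(8-13) - 8*(13-18)
= -40 + 30 + 40 = 30

No, not collinear (determinant = 30)


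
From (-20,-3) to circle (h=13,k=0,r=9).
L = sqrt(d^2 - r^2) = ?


d = sqrt((-20-13)^2 + (-3-0)^2) = sqrt(1089+9) = 33.1361
L = sqrt(1098.0000 - 81) = sqrt(1017.0000) = 31.8904

31.8904


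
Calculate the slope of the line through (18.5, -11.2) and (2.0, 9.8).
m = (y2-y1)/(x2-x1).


dy = 9.8 + 11.2 = 21.0
dx = 2.0 - 18.5 = -16.5
m = 21.0/(-16.5) = -1.2727

m = -1.2727


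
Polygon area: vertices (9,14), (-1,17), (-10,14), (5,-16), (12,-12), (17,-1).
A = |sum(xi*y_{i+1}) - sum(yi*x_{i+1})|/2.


sum(xi*y_{i+1}) = 9*17 - 1*14 - 10*(-16) + 5*(-12) + 12*(-1) + 17*14 = 465
sum(yi*x_{i+1}) = 14*(-1) + 17*(-10) + 14*5 - 16*12 - 12*17 - 1*9 = -519
Area = |465 + 519|/2 = 984/2 = 492.0000

492.0000 sq units


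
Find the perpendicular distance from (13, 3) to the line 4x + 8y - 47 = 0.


|4*13 + 8*3 - 47| = |29| = 29
sqrt(16 + 64) = sqrt(80) = 8.9443
d = 29/sqrt(80) = 3.2423

3.2423


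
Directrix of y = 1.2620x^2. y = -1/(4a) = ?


a = 1.2620
1/(4a) = 0.1981
directrix: y = -0.1981 = -0.1981

y = -0.1981


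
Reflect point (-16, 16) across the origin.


Reflection rule for origin: (-x, -y)
(-16, 16) -> (16, -16)

(16, -16)


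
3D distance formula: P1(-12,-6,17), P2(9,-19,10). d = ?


dx=21, dy=-13, dz=-7
d = sqrt(441+169+49) = sqrt(659) = 25.6710

25.6710


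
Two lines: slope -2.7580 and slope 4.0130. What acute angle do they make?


m1-m2 = -6.771
1+m1*m2 = -10.067854
tan(theta) = |-6.771/(-10.067854)| = 0.672537
theta = arctan(|-6.771/(-10.067854)|) = 33.9223 degrees (acute angle)

33.9223 degrees


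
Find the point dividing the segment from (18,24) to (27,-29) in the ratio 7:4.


Px = (7*27 + 4*18)/11 = 261/11 = 23.7273
Py = (7*(-29) + 4*24)/11 = -107/11 = -9.7273

P = (23.7273, -9.7273)


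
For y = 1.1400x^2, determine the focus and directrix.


a = 1.1400
1/(4a) = 0.2193
Focus = (0, 0.2193)
Directrix: y = -0.2193

Focus = (0, 0.2193), Directrix: y = -0.2193


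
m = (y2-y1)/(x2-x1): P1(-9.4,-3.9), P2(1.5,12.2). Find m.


dy = 12.2 + 3.9 = 16.1
dx = 1.5 + 9.4 = 10.9
m = 16.1/10.9 = 1.4771

m = 1.4771


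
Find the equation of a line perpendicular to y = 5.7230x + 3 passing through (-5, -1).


Perpendicular slope = -1/m1 = -1/5.7230 = -0.1747
b2 = y0 - m2*x0 = -1 - 5/5.7230 = -1 - 0.8737 = -1.8737

y = -0.1747x - 1.8737


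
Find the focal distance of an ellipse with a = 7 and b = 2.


c^2 = 7^2 - 2^2 = 49 - 4 = 45
c = sqrt(45) = 6.7082

c = 6.7082


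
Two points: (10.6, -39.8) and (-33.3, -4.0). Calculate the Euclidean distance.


dx = -33.3 - 10.6 = -43.9
dy = -4.0 + 39.8 = 35.8
d = sqrt(1927.21 + 1281.64) = sqrt(3208.85) = 56.6467

56.6467


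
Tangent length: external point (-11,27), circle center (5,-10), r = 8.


d = sqrt((-11-5)^2 + (27+ 10)^2) = sqrt(256+1369) = 40.3113
L = sqrt(1625.0000 - 64) = sqrt(1561.0000) = 39.5095

39.5095


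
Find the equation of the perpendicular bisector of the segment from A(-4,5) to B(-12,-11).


Midpoint = (-8, -3)
Slope of AB = dy/dx = -16/(-8) = 2.0000
Perp slope = -dx/dy = -8/16 = -0.5000
b = My - (perp slope)*Mx = -3 + (-8*(-8))/(-16) = -3 - 4.0000 = -7.0000

y = -0.5000x - 7.0000


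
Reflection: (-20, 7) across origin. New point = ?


Reflection rule for origin: (-x, -y)
(-20, 7) -> (20, -7)

(20, -7)


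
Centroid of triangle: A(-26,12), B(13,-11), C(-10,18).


Gx = (-26+13- 10)/3 = -23/3 = -7.6667
Gy = (12- 11+18)/3 = 19/3 = 6.3333

G = (-7.6667, 6.3333)


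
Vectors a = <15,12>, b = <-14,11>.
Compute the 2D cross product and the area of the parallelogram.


cross = 15*11 - 12*(-14) = 165 + 168 = 333
Parallelogram area = |333| = 333

cross = 333, parallelogram area = 333


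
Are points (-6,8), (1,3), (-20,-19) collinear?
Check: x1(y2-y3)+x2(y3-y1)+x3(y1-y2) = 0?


-6*(3+ 19) + 1*(-19-8) - 20*(8-3)
= -132 - 27 - 100 = -259

No, not collinear (determinant = -259)


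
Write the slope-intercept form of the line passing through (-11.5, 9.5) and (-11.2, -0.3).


m = (-9.8)/(0.3) = -32.6667
b = y1 - m*x1 = 9.5 - (-9.8*(-11.5))/(0.3) = 9.5 - 375.6667 = -366.1667

y = -32.6667x - 366.1667


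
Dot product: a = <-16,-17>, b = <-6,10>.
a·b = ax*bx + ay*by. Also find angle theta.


a·b = -16*(-6) - 17*10 = 96 - 170 = -74
|a| = sqrt(256+289) = 23.3452
|b| = sqrt(36+100) = 11.6619
cos(theta) = -74/(sqrt(545)*sqrt(136)) = -74/sqrt(74120) = -0.271809
theta = arccos(-74/sqrt(74120)) = 105.7719 degrees

a·b = -74, theta = 105.7719 deg


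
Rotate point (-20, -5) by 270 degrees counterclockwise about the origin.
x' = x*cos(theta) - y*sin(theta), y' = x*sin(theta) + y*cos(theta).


cos(270) = 0, sin(270) = -1
x' = -20*0 + 5*(-1) = -5
y' = -20*(-1) - 5*0 = 20

(-5, 20)


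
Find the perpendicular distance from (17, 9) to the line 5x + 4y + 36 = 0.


|5*17 + 4*9 + 36| = |157| = 157
sqrt(25 + 16) = sqrt(41) = 6.4031
d = 157/sqrt(41) = 24.5193

24.5193


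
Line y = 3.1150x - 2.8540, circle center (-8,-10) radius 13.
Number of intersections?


Substitute y = 3.1150x - 2.8540: (x+ 8)^2 + (3.1150x- 2.8540+ 10)^2 = 169
Expand to Ax^2 + Bx + C = 0, where b-k = 7.146
A = 1+m^2 = 10.703225
B = 2(m(b-k) - h) = 2(3.1150*7.146 + 8) = 60.51958
C = h^2 + (b-k)^2 - r^2 = 64 + 51.065316 - 169 = -53.934684
disc = B^2-4AC = 3662.6196 + 2309.1002 = 5971.7198
disc > 0

2 intersection points


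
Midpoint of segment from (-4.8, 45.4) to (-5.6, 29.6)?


Mx = (-4.8 - 5.6)/2 = -10.4/2 = -5.2000
My = (45.4 + 29.6)/2 = 75.0/2 = 37.5000

(-5.2000, 37.5000)


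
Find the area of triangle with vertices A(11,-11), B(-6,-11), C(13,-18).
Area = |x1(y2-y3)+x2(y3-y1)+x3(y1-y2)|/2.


11*(-11+ 18) = 77
-6*(-18+ 11) = 42
13*(-11+ 11) = 0
sum = 119
Area = |119|/2 = 59.5000

59.5000 sq units


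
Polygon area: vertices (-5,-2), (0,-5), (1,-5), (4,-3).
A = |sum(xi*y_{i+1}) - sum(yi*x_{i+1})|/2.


sum(xi*y_{i+1}) = -5*(-5) + 0*(-5) + 1*(-3) + 4*(-2) = 14
sum(yi*x_{i+1}) = -2*0 - 5*1 - 5*4 - 3*(-5) = -10
Area = |14 + 10|/2 = 24/2 = 12.0000

12.0000 sq units


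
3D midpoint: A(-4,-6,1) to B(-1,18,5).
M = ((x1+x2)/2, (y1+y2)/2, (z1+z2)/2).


Mx = (-4- 1)/2 = -2.5000
My = (-6+18)/2 = 6.0000
Mz = (1+5)/2 = 3.0000

M = (-2.5000, 6.0000, 3.0000)


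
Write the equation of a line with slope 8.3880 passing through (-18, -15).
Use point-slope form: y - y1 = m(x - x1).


y + 15 = 8.3880(x + 18)
y = 8.3880x - 15 - 8.3880*(-18)
y = 8.3880x + 135.9840

y = 8.3880x + 135.9840


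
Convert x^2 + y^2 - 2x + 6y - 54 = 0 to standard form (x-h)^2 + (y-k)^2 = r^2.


h = -D/2 = 2/2 = 1
k = -E/2 = -6/2 = -3
r^2 = h^2 + k^2 - F = 1 + 9 + 54 = 64
r = 8

Center (1, -3), radius = 8


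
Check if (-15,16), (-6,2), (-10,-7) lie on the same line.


-15*(2+ 7) - 6*(-7-16) - 10*(16-2)
= -135 + 138 - 140 = -137

No, not collinear (determinant = -137)


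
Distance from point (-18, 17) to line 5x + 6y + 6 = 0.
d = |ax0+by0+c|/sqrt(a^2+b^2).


|5*(-18) + 6*17 + 6| = |18| = 18
sqrt(25 + 36) = sqrt(61) = 7.8102
d = 18/sqrt(61) = 2.3047

2.3047


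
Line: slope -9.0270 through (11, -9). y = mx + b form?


y + 9 = -9.0270(x - 11)
y = -9.0270x - 9 + 9.0270*11
y = -9.0270x + 90.2970

y = -9.0270x + 90.2970


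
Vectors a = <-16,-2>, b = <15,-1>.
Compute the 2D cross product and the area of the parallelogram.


cross = -16*(-1) + 2*15 = 16 + 30 = 46
Parallelogram area = |46| = 46

cross = 46, parallelogram area = 46


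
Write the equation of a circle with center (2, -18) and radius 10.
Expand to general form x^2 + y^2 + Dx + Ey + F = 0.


(x-2)^2 + (y+ 18)^2 = 10^2
D = -2h = -4, E = -2k = 36
F = h^2+k^2-r^2 = 4+324-100 = 228

x^2 + y^2 - 4x + 36y + 228 = 0


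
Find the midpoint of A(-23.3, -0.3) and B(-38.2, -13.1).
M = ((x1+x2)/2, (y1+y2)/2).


Mx = (-23.3 - 38.2)/2 = -61.5/2 = -30.7500
My = (-0.3 - 13.1)/2 = -13.4/2 = -6.7000

(-30.7500, -6.7000)


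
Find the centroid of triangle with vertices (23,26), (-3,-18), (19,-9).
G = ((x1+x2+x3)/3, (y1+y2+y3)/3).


Gx = (23- 3+19)/3 = 39/3 = 13.0000
Gy = (26- 18- 9)/3 = -1/3 = -0.3333

G = (13.0000, -0.3333)


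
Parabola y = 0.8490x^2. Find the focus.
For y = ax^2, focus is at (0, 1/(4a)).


a = 0.8490
4a = 3.3960
focus = (0, 1/3.3960) = (0, 0.2945)

Focus = (0, 0.2945)


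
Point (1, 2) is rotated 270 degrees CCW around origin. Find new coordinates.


cos(270) = 0, sin(270) = -1
x' = 1*0 - 2*(-1) = 2
y' = 1*(-1) + 2*0 = -1

(2, -1)


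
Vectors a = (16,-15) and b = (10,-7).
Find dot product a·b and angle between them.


a·b = 16*10 - 15*(-7) = 160 + 105 = 265
|a| = sqrt(256+225) = 21.9317
|b| = sqrt(100+49) = 12.2066
cos(theta) = 265/(sqrt(481)*sqrt(149)) = 265/sqrt(71669) = 0.989875
theta = arccos(265/sqrt(71669)) = 8.1604 degrees

a·b = 265, theta = 8.1604 deg


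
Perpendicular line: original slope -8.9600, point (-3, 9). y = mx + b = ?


Perpendicular slope = -1/m1 = -1/(-8.9600) = 0.1116
b2 = y0 - m2*x0 = 9 - 3/(-8.9600) = 9 + 0.3348 = 9.3348

y = 0.1116x + 9.3348


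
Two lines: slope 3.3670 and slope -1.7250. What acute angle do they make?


m1-m2 = 5.092
1+m1*m2 = -4.808075
tan(theta) = |5.092/(-4.808075)| = 1.059052
theta = arctan(|5.092/(-4.808075)|) = 46.6427 degrees (acute angle)

46.6427 degrees


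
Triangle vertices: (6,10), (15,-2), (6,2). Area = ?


6*(-2-2) = -24
15*(2-10) = -120
6*(10+ 2) = 72
sum = -72
Area = |-72|/2 = 36.0000

36.0000 sq units


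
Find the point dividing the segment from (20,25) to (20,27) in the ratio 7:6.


Px = (7*20 + 6*20)/13 = 260/13 = 20.0000
Py = (7*27 + 6*25)/13 = 339/13 = 26.0769

P = (20.0000, 26.0769)


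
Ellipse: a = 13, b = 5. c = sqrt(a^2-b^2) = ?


c^2 = 13^2 - 5^2 = 169 - 25 = 144
c = sqrt(144) = 12.0000

c = 12.0000


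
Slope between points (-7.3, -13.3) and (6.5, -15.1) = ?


dy = -15.1 + 13.3 = -1.8
dx = 6.5 + 7.3 = 13.8
m = -1.8/13.8 = -0.1304

m = -0.1304


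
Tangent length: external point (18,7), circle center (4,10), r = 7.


d = sqrt((18-4)^2 + (7-10)^2) = sqrt(196+9) = 14.3178
L = sqrt(205.0000 - 49) = sqrt(156.0000) = 12.4900

12.4900


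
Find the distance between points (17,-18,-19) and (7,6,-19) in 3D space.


dx=-10, dy=24, dz=0
d = sqrt(100+576+0) = sqrt(676) = 26.0000

26.0000


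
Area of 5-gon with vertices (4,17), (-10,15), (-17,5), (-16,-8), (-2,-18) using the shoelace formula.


sum(xi*y_{i+1}) = 4*15 - 10*5 - 17*(-8) - 16*(-18) - 2*17 = 400
sum(yi*x_{i+1}) = 17*(-10) + 15*(-17) + 5*(-16) - 8*(-2) - 18*4 = -561
Area = |400 + 561|/2 = 961/2 = 480.5000

480.5000 sq units


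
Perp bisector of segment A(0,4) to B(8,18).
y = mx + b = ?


Midpoint = (4, 11)
Slope of AB = dy/dx = 14/8 = 1.7500
Perp slope = -dx/dy = -8/14 = -0.5714
b = My - (perp slope)*Mx = 11 + (8*4)/14 = 11 + 2.2857 = 13.2857

y = -0.5714x + 13.2857


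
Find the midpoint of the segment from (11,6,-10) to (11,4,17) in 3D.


Mx = (11+11)/2 = 11.0000
My = (6+4)/2 = 5.0000
Mz = (-10+17)/2 = 3.5000

M = (11.0000, 5.0000, 3.5000)


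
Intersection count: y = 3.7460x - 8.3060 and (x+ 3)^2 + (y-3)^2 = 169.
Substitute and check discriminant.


Substitute y = 3.7460x - 8.3060: (x+ 3)^2 + (3.7460x- 8.3060-3)^2 = 169
Expand to Ax^2 + Bx + C = 0, where b-k = -11.306
A = 1+m^2 = 15.032516
B = 2(m(b-k) - h) = 2(3.7460*(-11.306) + 3) = -78.704552
C = h^2 + (b-k)^2 - r^2 = 9 + 127.825636 - 169 = -32.174364
disc = B^2-4AC = 6194.4065 + 1934.6466 = 8129.0531
disc > 0

2 intersection points


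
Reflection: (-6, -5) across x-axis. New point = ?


Reflection rule for x-axis: (x, -y)
(-6, -5) -> (-6, 5)

(-6, 5)


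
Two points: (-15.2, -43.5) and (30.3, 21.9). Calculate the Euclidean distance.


dx = 30.3 + 15.2 = 45.5
dy = 21.9 + 43.5 = 65.4
d = sqrt(2070.25 + 4277.16) = sqrt(6347.41) = 79.6706

79.6706


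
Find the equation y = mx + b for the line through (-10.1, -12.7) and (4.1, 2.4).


m = (15.1)/(14.2) = 1.0634
b = y1 - m*x1 = -12.7 - (15.1*(-10.1))/(14.2) = -12.7 + 10.7401 = -1.9599

y = 1.0634x - 1.9599


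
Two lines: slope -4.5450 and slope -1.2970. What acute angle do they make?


m1-m2 = -3.248
1+m1*m2 = 6.894865
tan(theta) = |-3.248/6.894865| = 0.471075
theta = arctan(|-3.248/6.894865|) = 25.2240 degrees (acute angle)

25.2240 degrees


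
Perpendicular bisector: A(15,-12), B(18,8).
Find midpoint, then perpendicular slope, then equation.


Midpoint = (16.5, -2)
Slope of AB = dy/dx = 20/3 = 6.6667
Perp slope = -dx/dy = -3/20 = -0.1500
b = My - (perp slope)*Mx = -2 + (3*16.5)/20 = -2 + 2.4750 = 0.4750

y = -0.1500x + 0.4750


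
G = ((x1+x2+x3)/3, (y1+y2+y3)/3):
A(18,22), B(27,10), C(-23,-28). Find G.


Gx = (18+27- 23)/3 = 22/3 = 7.3333
Gy = (22+10- 28)/3 = 4/3 = 1.3333

G = (7.3333, 1.3333)


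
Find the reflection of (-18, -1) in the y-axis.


Reflection rule for y-axis: (-x, y)
(-18, -1) -> (18, -1)

(18, -1)


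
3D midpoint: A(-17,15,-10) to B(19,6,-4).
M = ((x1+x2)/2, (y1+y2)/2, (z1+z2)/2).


Mx = (-17+19)/2 = 1.0000
My = (15+6)/2 = 10.5000
Mz = (-10- 4)/2 = -7.0000

M = (1.0000, 10.5000, -7.0000)


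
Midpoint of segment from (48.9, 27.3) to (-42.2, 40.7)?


Mx = (48.9 - 42.2)/2 = 6.7/2 = 3.3500
My = (27.3 + 40.7)/2 = 68.0/2 = 34.0000

(3.3500, 34.0000)


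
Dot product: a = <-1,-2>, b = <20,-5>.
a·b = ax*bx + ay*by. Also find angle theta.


a·b = -1*20 - 2*(-5) = -20 + 10 = -10
|a| = sqrt(1+4) = 2.2361
|b| = sqrt(400+25) = 20.6155
cos(theta) = -10/(sqrt(5)*sqrt(425)) = -10/sqrt(2125) = -0.216930
theta = arccos(-10/sqrt(2125)) = 102.5288 degrees

a·b = -10, theta = 102.5288 deg


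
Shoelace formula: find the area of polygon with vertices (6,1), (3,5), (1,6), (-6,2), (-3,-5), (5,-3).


sum(xi*y_{i+1}) = 6*5 + 3*6 + 1*2 - 6*(-5) - 3*(-3) + 5*1 = 94
sum(yi*x_{i+1}) = 1*3 + 5*1 + 6*(-6) + 2*(-3) - 5*5 - 3*6 = -77
Area = |94 + 77|/2 = 171/2 = 85.5000

85.5000 sq units


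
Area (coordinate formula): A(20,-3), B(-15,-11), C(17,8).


20*(-11-8) = -380
-15*(8+ 3) = -165
17*(-3+ 11) = 136
sum = -409
Area = |-409|/2 = 204.5000

204.5000 sq units


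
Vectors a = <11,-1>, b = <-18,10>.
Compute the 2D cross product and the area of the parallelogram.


cross = 11*10 + 1*(-18) = 110 - 18 = 92
Parallelogram area = |92| = 92

cross = 92, parallelogram area = 92


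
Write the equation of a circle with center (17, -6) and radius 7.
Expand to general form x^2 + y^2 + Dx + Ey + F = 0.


(x-17)^2 + (y+ 6)^2 = 7^2
D = -2h = -34, E = -2k = 12
F = h^2+k^2-r^2 = 289+36-49 = 276

x^2 + y^2 - 34x + 12y + 276 = 0


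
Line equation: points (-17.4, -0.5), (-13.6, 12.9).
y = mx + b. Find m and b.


m = (13.4)/(3.8) = 3.5263
b = y1 - m*x1 = -0.5 - (13.4*(-17.4))/(3.8) = -0.5 + 61.3579 = 60.8579

y = 3.5263x + 60.8579


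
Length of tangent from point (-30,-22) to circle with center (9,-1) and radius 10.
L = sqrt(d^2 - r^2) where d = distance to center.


d = sqrt((-30-9)^2 + (-22+ 1)^2) = sqrt(1521+441) = 44.2945
L = sqrt(1962.0000 - 100) = sqrt(1862.0000) = 43.1509

43.1509


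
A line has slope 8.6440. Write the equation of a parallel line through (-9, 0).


Parallel lines have equal slopes.
m2 = 8.6440
b2 = 0 - 8.6440*(-9) = 77.7960

y = 8.6440x + 77.7960


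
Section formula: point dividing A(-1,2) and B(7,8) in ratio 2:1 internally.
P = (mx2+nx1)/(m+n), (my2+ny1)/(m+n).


Px = (2*7 + 1*(-1))/3 = 13/3 = 4.3333
Py = (2*8 + 1*2)/3 = 18/3 = 6.0000

P = (4.3333, 6.0000)


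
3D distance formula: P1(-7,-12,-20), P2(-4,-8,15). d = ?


dx=3, dy=4, dz=35
d = sqrt(9+16+1225) = sqrt(1250) = 35.3553

35.3553


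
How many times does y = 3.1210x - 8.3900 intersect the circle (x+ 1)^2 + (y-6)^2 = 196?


Substitute y = 3.1210x - 8.3900: (x+ 1)^2 + (3.1210x- 8.3900-6)^2 = 196
Expand to Ax^2 + Bx + C = 0, where b-k = -14.39
A = 1+m^2 = 10.740641
B = 2(m(b-k) - h) = 2(3.1210*(-14.39) + 1) = -87.82238
C = h^2 + (b-k)^2 - r^2 = 1 + 207.0721 - 196 = 12.0721
disc = B^2-4AC = 7712.7704 - 518.6484 = 7194.1220
disc > 0

2 intersection points


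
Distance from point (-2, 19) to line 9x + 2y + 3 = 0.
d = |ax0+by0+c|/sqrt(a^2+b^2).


|9*(-2) + 2*19 + 3| = |23| = 23
sqrt(81 + 4) = sqrt(85) = 9.2195
d = 23/sqrt(85) = 2.4947

2.4947


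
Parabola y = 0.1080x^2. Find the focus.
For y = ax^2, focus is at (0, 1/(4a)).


a = 0.1080
4a = 0.4320
focus = (0, 1/0.4320) = (0, 2.3148)

Focus = (0, 2.3148)


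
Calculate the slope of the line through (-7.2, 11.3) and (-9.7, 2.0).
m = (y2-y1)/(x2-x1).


dy = 2.0 - 11.3 = -9.3
dx = -9.7 + 7.2 = -2.5
m = -9.3/(-2.5) = 3.7200

m = 3.7200


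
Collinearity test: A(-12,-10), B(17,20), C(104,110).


-12*(20-110) + 17*(110+ 10) + 104*(-10-20)
= 1080 + 2040 - 3120 = 0

Yes, collinear (determinant = 0)


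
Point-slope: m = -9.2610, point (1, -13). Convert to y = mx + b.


y + 13 = -9.2610(x - 1)
y = -9.2610x - 13 + 9.2610*1
y = -9.2610x - 3.7390

y = -9.2610x - 3.7390


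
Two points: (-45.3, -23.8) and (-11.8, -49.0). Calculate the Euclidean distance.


dx = -11.8 + 45.3 = 33.5
dy = -49.0 + 23.8 = -25.2
d = sqrt(1122.25 + 635.04) = sqrt(1757.29) = 41.9200

41.9200


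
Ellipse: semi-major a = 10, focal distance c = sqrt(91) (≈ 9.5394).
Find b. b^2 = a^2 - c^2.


b^2 = 10^2 - (sqrt(91))^2 = 100 - 91 = 9
b = sqrt(9) = 3

b = 3


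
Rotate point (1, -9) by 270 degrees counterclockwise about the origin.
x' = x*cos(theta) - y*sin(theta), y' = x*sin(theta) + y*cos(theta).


cos(270) = 0, sin(270) = -1
x' = 1*0 + 9*(-1) = -9
y' = 1*(-1) - 9*0 = -1

(-9, -1)


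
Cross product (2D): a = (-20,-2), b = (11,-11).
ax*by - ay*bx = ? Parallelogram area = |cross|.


cross = -20*(-11) + 2*11 = 220 + 22 = 242
Parallelogram area = |242| = 242

cross = 242, parallelogram area = 242


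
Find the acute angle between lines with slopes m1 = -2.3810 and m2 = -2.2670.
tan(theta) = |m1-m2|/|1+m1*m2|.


m1-m2 = -0.114
1+m1*m2 = 6.397727
tan(theta) = |-0.114/6.397727| = 0.017819
theta = arctan(|-0.114/6.397727|) = 1.0208 degrees (acute angle)

1.0208 degrees


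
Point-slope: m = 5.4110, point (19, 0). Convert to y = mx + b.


y - 0 = 5.4110(x - 19)
y = 5.4110x + 0 - 5.4110*19
y = 5.4110x - 102.8090

y = 5.4110x - 102.8090


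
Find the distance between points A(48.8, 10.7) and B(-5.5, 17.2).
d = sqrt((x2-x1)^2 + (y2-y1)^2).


dx = -5.5 - 48.8 = -54.3
dy = 17.2 - 10.7 = 6.5
d = sqrt(2948.49 + 42.25) = sqrt(2990.74) = 54.6877

54.6877


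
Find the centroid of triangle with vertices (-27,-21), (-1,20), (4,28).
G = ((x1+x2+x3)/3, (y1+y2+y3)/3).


Gx = (-27- 1+4)/3 = -24/3 = -8.0000
Gy = (-21+20+28)/3 = 27/3 = 9.0000

G = (-8.0000, 9.0000)


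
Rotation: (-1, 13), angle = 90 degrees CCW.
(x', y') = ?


cos(90) = 0, sin(90) = 1
x' = -1*0 - 13*1 = -13
y' = -1*1 + 13*0 = -1

(-13, -1)


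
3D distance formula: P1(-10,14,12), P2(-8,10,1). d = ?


dx=2, dy=-4, dz=-11
d = sqrt(4+16+121) = sqrt(141) = 11.8743

11.8743


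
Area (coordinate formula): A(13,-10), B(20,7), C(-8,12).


13*(7-12) = -65
20*(12+ 10) = 440
-8*(-10-7) = 136
sum = 511
Area = |511|/2 = 255.5000

255.5000 sq units


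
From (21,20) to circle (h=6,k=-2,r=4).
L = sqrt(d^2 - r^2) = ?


d = sqrt((21-6)^2 + (20+ 2)^2) = sqrt(225+484) = 26.6271
L = sqrt(709.0000 - 16) = sqrt(693.0000) = 26.3249

26.3249


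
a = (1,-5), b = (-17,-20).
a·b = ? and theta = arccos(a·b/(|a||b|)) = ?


a·b = 1*(-17) - 5*(-20) = -17 + 100 = 83
|a| = sqrt(1+25) = 5.0990
|b| = sqrt(289+400) = 26.2488
cos(theta) = 83/(sqrt(26)*sqrt(689)) = 83/sqrt(17914) = 0.620129
theta = arccos(83/sqrt(17914)) = 51.6745 degrees

a·b = 83, theta = 51.6745 deg


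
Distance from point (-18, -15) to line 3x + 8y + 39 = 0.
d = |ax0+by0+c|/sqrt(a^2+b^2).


|3*(-18) + 8*(-15) + 39| = |-135| = 135
sqrt(9 + 64) = sqrt(73) = 8.5440
d = 135/sqrt(73) = 15.8006

15.8006


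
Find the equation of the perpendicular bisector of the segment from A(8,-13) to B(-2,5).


Midpoint = (3, -4)
Slope of AB = dy/dx = 18/(-10) = -1.8000
Perp slope = -dx/dy = 10/18 = 0.5556
b = My - (perp slope)*Mx = -4 + (-10*3)/18 = -4 - 1.6667 = -5.6667

y = 0.5556x - 5.6667


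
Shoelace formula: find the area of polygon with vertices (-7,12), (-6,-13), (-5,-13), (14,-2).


sum(xi*y_{i+1}) = -7*(-13) - 6*(-13) - 5*(-2) + 14*12 = 347
sum(yi*x_{i+1}) = 12*(-6) - 13*(-5) - 13*14 - 2*(-7) = -175
Area = |347 + 175|/2 = 522/2 = 261.0000

261.0000 sq units


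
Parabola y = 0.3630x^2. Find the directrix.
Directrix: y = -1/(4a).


a = 0.3630
1/(4a) = 0.6887
directrix: y = -0.6887 = -0.6887

y = -0.6887


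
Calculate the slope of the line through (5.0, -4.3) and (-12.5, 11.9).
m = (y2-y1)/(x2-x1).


dy = 11.9 + 4.3 = 16.2
dx = -12.5 - 5.0 = -17.5
m = 16.2/(-17.5) = -0.9257

m = -0.9257


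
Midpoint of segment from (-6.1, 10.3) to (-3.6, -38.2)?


Mx = (-6.1 - 3.6)/2 = -9.7/2 = -4.8500
My = (10.3 - 38.2)/2 = -27.9/2 = -13.9500

(-4.8500, -13.9500)


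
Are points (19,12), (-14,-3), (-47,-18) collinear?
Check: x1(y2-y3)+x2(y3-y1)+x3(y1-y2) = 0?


19*(-3+ 18) - 14*(-18-12) - 47*(12+ 3)
= 285 + 420 - 705 = 0

Yes, collinear (determinant = 0)


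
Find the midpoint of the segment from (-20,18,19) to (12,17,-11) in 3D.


Mx = (-20+12)/2 = -4.0000
My = (18+17)/2 = 17.5000
Mz = (19- 11)/2 = 4.0000

M = (-4.0000, 17.5000, 4.0000)


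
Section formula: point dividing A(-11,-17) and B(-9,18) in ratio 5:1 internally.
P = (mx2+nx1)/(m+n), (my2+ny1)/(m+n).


Px = (5*(-9) + 1*(-11))/6 = -56/6 = -9.3333
Py = (5*18 + 1*(-17))/6 = 73/6 = 12.1667

P = (-9.3333, 12.1667)


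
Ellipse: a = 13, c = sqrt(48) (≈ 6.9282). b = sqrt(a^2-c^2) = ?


b^2 = 13^2 - (sqrt(48))^2 = 169 - 48 = 121
b = sqrt(121) = 11

b = 11


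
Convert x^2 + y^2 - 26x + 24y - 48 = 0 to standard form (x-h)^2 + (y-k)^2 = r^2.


h = -D/2 = 26/2 = 13
k = -E/2 = -24/2 = -12
r^2 = h^2 + k^2 - F = 169 + 144 + 48 = 361
r = 19

Center (13, -12), radius = 19


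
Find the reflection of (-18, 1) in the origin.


Reflection rule for origin: (-x, -y)
(-18, 1) -> (18, -1)

(18, -1)


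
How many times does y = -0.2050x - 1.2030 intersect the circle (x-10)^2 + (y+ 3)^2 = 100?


Substitute y = -0.2050x - 1.2030: (x-10)^2 + (-0.2050x- 1.2030+ 3)^2 = 100
Expand to Ax^2 + Bx + C = 0, where b-k = 1.797
A = 1+m^2 = 1.042025
B = 2(m(b-k) - h) = 2(-0.2050*1.797 - 10) = -20.73677
C = h^2 + (b-k)^2 - r^2 = 100 + 3.229209 - 100 = 3.229209
disc = B^2-4AC = 430.0136 - 13.4597 = 416.5539
disc > 0

2 intersection points


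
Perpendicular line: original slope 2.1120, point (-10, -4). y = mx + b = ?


Perpendicular slope = -1/m1 = -1/2.1120 = -0.4735
b2 = y0 - m2*x0 = -4 - 10/2.1120 = -4 - 4.7348 = -8.7348

y = -0.4735x - 8.7348


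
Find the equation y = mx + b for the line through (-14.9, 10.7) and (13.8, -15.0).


m = (-25.7)/(28.7) = -0.8955
b = y1 - m*x1 = 10.7 - (-25.7*(-14.9))/(28.7) = 10.7 - 13.3425 = -2.6425

y = -0.8955x - 2.6425


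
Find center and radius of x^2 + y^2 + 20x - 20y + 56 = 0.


h = -D/2 = -20/2 = -10
k = -E/2 = 20/2 = 10
r^2 = h^2 + k^2 - F = 100 + 100 - 56 = 144
r = 12

Center (-10, 10), radius = 12


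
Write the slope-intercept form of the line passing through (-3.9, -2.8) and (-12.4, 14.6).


m = (17.4)/(-8.5) = -2.0471
b = y1 - m*x1 = -2.8 - (17.4*(-3.9))/(-8.5) = -2.8 - 7.9835 = -10.7835

y = -2.0471x - 10.7835


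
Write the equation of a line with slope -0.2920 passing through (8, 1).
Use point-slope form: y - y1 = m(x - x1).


y - 1 = -0.2920(x - 8)
y = -0.2920x + 1 + 0.2920*8
y = -0.2920x + 3.3360

y = -0.2920x + 3.3360


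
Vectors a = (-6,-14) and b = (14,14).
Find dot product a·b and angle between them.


a·b = -6*14 - 14*14 = -84 - 196 = -280
|a| = sqrt(36+196) = 15.2315
|b| = sqrt(196+196) = 19.7990
cos(theta) = -280/(sqrt(232)*sqrt(392)) = -280/sqrt(90944) = -0.928477
theta = arccos(-280/sqrt(90944)) = 158.1986 degrees

a·b = -280, theta = 158.1986 deg


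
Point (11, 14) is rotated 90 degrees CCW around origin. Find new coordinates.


cos(90) = 0, sin(90) = 1
x' = 11*0 - 14*1 = -14
y' = 11*1 + 14*0 = 11

(-14, 11)


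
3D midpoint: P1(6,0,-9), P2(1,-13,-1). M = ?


Mx = (6+1)/2 = 3.5000
My = (0- 13)/2 = -6.5000
Mz = (-9- 1)/2 = -5.0000

M = (3.5000, -6.5000, -5.0000)


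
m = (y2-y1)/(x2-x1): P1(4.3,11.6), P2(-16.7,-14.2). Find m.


dy = -14.2 - 11.6 = -25.8
dx = -16.7 - 4.3 = -21.0
m = -25.8/(-21.0) = 1.2286

m = 1.2286


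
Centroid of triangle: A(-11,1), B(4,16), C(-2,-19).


Gx = (-11+4- 2)/3 = -9/3 = -3.0000
Gy = (1+16- 19)/3 = -2/3 = -0.6667

G = (-3.0000, -0.6667)


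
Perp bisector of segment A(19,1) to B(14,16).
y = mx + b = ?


Midpoint = (16.5, 8.5)
Slope of AB = dy/dx = 15/(-5) = -3.0000
Perp slope = -dx/dy = 5/15 = 0.3333
b = My - (perp slope)*Mx = 8.5 + (-5*16.5)/15 = 8.5 - 5.5000 = 3.0000

y = 0.3333x + 3.0000


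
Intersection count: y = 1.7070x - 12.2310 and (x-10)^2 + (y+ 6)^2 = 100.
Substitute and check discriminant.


Substitute y = 1.7070x - 12.2310: (x-10)^2 + (1.7070x- 12.2310+ 6)^2 = 100
Expand to Ax^2 + Bx + C = 0, where b-k = -6.231
A = 1+m^2 = 3.913849
B = 2(m(b-k) - h) = 2(1.7070*(-6.231) - 10) = -41.272634
C = h^2 + (b-k)^2 - r^2 = 100 + 38.825361 - 100 = 38.825361
disc = B^2-4AC = 1703.4303 - 607.8264 = 1095.6039
disc > 0

2 intersection points


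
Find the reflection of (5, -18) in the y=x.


Reflection rule for y=x: (y, x)
(5, -18) -> (-18, 5)

(-18, 5)


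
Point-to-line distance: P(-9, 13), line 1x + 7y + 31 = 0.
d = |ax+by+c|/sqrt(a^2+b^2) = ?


|1*(-9) + 7*13 + 31| = |113| = 113
sqrt(1 + 49) = sqrt(50) = 7.0711
d = 113/sqrt(50) = 15.9806

15.9806


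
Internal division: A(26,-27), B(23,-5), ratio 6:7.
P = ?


Px = (6*23 + 7*26)/13 = 320/13 = 24.6154
Py = (6*(-5) + 7*(-27))/13 = -219/13 = -16.8462

P = (24.6154, -16.8462)


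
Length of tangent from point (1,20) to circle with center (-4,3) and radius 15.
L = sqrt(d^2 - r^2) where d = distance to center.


d = sqrt((1+ 4)^2 + (20-3)^2) = sqrt(25+289) = 17.7200
L = sqrt(314.0000 - 225) = sqrt(89.0000) = 9.4340

9.4340


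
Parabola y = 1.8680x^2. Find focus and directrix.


a = 1.8680
1/(4a) = 0.1338
Focus = (0, 0.1338)
Directrix: y = -0.1338

Focus = (0, 0.1338), Directrix: y = -0.1338


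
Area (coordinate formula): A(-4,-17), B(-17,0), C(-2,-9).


-4*(0+ 9) = -36
-17*(-9+ 17) = -136
-2*(-17-0) = 34
sum = -138
Area = |-138|/2 = 69.0000

69.0000 sq units


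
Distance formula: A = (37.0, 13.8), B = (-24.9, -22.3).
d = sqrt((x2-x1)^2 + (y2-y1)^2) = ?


dx = -24.9 - 37.0 = -61.9
dy = -22.3 - 13.8 = -36.1
d = sqrt(3831.61 + 1303.21) = sqrt(5134.82) = 71.6577

71.6577


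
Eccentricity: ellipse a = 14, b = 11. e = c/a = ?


c = sqrt(196-121) = sqrt(75) = 8.6603
e = c/a = sqrt(75)/14 = 0.6186

e = 0.6186


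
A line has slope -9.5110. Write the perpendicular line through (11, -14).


Perpendicular slope = -1/m1 = -1/(-9.5110) = 0.1051
b2 = y0 - m2*x0 = -14 + 11/(-9.5110) = -14 - 1.1566 = -15.1566

y = 0.1051x - 15.1566


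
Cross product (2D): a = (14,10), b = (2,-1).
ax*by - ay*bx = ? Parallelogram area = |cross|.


cross = 14*(-1) - 10*2 = -14 - 20 = -34
Parallelogram area = |-34| = 34

cross = -34, parallelogram area = 34


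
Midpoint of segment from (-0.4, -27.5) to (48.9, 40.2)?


Mx = (-0.4 + 48.9)/2 = 48.5/2 = 24.2500
My = (-27.5 + 40.2)/2 = 12.7/2 = 6.3500

(24.2500, 6.3500)


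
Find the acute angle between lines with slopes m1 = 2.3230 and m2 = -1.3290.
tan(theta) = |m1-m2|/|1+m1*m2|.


m1-m2 = 3.652
1+m1*m2 = -2.087267
tan(theta) = |3.652/(-2.087267)| = 1.749656
theta = arctan(|3.652/(-2.087267)|) = 60.2503 degrees (acute angle)

60.2503 degrees


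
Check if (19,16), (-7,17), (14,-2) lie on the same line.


19*(17+ 2) - 7*(-2-16) + 14*(16-17)
= 361 + 126 - 14 = 473

No, not collinear (determinant = 473)


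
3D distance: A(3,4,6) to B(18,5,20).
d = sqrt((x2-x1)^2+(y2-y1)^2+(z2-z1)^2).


dx=15, dy=1, dz=14
d = sqrt(225+1+196) = sqrt(422) = 20.5426

20.5426


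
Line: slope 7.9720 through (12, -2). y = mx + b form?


y + 2 = 7.9720(x - 12)
y = 7.9720x - 2 - 7.9720*12
y = 7.9720x - 97.6640

y = 7.9720x - 97.6640


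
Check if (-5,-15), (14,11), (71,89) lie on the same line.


-5*(11-89) + 14*(89+ 15) + 71*(-15-11)
= 390 + 1456 - 1846 = 0

Yes, collinear (determinant = 0)


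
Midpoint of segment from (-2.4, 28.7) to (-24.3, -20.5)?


Mx = (-2.4 - 24.3)/2 = -26.7/2 = -13.3500
My = (28.7 - 20.5)/2 = 8.2/2 = 4.1000

(-13.3500, 4.1000)


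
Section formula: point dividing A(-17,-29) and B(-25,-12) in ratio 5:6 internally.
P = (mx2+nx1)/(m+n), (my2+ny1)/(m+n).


Px = (5*(-25) + 6*(-17))/11 = -227/11 = -20.6364
Py = (5*(-12) + 6*(-29))/11 = -234/11 = -21.2727

P = (-20.6364, -21.2727)


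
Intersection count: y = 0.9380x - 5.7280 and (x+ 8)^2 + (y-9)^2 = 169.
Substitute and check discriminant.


Substitute y = 0.9380x - 5.7280: (x+ 8)^2 + (0.9380x- 5.7280-9)^2 = 169
Expand to Ax^2 + Bx + C = 0, where b-k = -14.728
A = 1+m^2 = 1.879844
B = 2(m(b-k) - h) = 2(0.9380*(-14.728) + 8) = -11.629728
C = h^2 + (b-k)^2 - r^2 = 64 + 216.913984 - 169 = 111.913984
disc = B^2-4AC = 135.2506 - 841.5233 = -706.2727
disc < 0

0 intersection points


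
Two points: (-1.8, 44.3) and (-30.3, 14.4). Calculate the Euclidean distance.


dx = -30.3 + 1.8 = -28.5
dy = 14.4 - 44.3 = -29.9
d = sqrt(812.25 + 894.01) = sqrt(1706.26) = 41.3069

41.3069


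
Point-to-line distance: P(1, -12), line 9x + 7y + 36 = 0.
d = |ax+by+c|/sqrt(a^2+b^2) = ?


|9*1 + 7*(-12) + 36| = |-39| = 39
sqrt(81 + 49) = sqrt(130) = 11.4018
d = 39/sqrt(130) = 3.4205

3.4205


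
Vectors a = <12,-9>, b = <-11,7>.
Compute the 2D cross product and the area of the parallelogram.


cross = 12*7 + 9*(-11) = 84 - 99 = -15
Parallelogram area = |-15| = 15

cross = -15, parallelogram area = 15


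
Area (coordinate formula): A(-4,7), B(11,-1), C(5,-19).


-4*(-1+ 19) = -72
11*(-19-7) = -286
5*(7+ 1) = 40
sum = -318
Area = |-318|/2 = 159.0000

159.0000 sq units


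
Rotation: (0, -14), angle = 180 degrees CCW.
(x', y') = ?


cos(180) = -1, sin(180) = 0
x' = 0*(-1) + 14*0 = 0
y' = 0*0 - 14*(-1) = 14

(0, 14)


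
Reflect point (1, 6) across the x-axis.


Reflection rule for x-axis: (x, -y)
(1, 6) -> (1, -6)

(1, -6)


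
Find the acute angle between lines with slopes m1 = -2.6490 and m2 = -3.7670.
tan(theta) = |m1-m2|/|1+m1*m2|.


m1-m2 = 1.118
1+m1*m2 = 10.978783
tan(theta) = |1.118/10.978783| = 0.101833
theta = arctan(|1.118/10.978783|) = 5.8145 degrees (acute angle)

5.8145 degrees


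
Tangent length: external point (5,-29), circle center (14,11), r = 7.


d = sqrt((5-14)^2 + (-29-11)^2) = sqrt(81+1600) = 41.0000
L = sqrt(1681.0000 - 49) = sqrt(1632.0000) = 40.3980

40.3980


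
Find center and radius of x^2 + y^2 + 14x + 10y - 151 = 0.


h = -D/2 = -14/2 = -7
k = -E/2 = -10/2 = -5
r^2 = h^2 + k^2 - F = 49 + 25 + 151 = 225
r = 15

Center (-7, -5), radius = 15


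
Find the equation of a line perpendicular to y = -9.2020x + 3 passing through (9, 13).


Perpendicular slope = -1/m1 = -1/(-9.2020) = 0.1087
b2 = y0 - m2*x0 = 13 + 9/(-9.2020) = 13 - 0.9780 = 12.0220

y = 0.1087x + 12.0220


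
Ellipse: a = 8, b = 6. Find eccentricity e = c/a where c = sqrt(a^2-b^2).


c = sqrt(64-36) = sqrt(28) = 5.2915
e = c/a = sqrt(28)/8 = 0.6614

e = 0.6614


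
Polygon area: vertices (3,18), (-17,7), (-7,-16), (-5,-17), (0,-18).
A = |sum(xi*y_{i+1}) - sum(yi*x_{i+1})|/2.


sum(xi*y_{i+1}) = 3*7 - 17*(-16) - 7*(-17) - 5*(-18) + 0*18 = 502
sum(yi*x_{i+1}) = 18*(-17) + 7*(-7) - 16*(-5) - 17*0 - 18*3 = -329
Area = |502 + 329|/2 = 831/2 = 415.5000

415.5000 sq units


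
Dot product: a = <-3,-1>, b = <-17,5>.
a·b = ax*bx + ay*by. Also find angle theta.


a·b = -3*(-17) - 1*5 = 51 - 5 = 46
|a| = sqrt(9+1) = 3.1623
|b| = sqrt(289+25) = 17.7200
cos(theta) = 46/(sqrt(10)*sqrt(314)) = 46/sqrt(3140) = 0.820905
theta = arccos(46/sqrt(3140)) = 34.8245 degrees

a·b = 46, theta = 34.8245 deg


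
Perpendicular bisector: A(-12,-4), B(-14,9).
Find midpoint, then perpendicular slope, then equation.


Midpoint = (-13, 2.5)
Slope of AB = dy/dx = 13/(-2) = -6.5000
Perp slope = -dx/dy = 2/13 = 0.1538
b = My - (perp slope)*Mx = 2.5 + (-2*(-13))/13 = 2.5 + 2.0000 = 4.5000

y = 0.1538x + 4.5000


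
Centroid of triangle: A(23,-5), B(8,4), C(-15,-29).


Gx = (23+8- 15)/3 = 16/3 = 5.3333
Gy = (-5+4- 29)/3 = -30/3 = -10.0000

G = (5.3333, -10.0000)


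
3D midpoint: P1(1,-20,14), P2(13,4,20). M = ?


Mx = (1+13)/2 = 7.0000
My = (-20+4)/2 = -8.0000
Mz = (14+20)/2 = 17.0000

M = (7.0000, -8.0000, 17.0000)


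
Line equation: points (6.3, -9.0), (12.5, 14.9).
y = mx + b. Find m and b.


m = (23.9)/(6.2) = 3.8548
b = y1 - m*x1 = -9.0 - (23.9*6.3)/(6.2) = -9.0 - 24.2855 = -33.2855

y = 3.8548x - 33.2855


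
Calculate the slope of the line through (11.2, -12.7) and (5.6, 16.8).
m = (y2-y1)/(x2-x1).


dy = 16.8 + 12.7 = 29.5
dx = 5.6 - 11.2 = -5.6
m = 29.5/(-5.6) = -5.2679

m = -5.2679


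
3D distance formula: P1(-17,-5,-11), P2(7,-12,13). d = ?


dx=24, dy=-7, dz=24
d = sqrt(576+49+576) = sqrt(1201) = 34.6554

34.6554


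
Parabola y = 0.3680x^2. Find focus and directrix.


a = 0.3680
1/(4a) = 0.6793
Focus = (0, 0.6793)
Directrix: y = -0.6793

Focus = (0, 0.6793), Directrix: y = -0.6793


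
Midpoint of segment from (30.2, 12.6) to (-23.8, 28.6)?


Mx = (30.2 - 23.8)/2 = 6.4/2 = 3.2000
My = (12.6 + 28.6)/2 = 41.2/2 = 20.6000

(3.2000, 20.6000)


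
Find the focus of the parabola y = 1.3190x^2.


a = 1.3190
4a = 5.2760
focus = (0, 1/5.2760) = (0, 0.1895)

Focus = (0, 0.1895)


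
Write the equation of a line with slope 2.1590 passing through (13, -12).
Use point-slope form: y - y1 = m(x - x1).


y + 12 = 2.1590(x - 13)
y = 2.1590x - 12 - 2.1590*13
y = 2.1590x - 40.0670

y = 2.1590x - 40.0670


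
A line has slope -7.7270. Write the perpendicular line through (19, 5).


Perpendicular slope = -1/m1 = -1/(-7.7270) = 0.1294
b2 = y0 - m2*x0 = 5 + 19/(-7.7270) = 5 - 2.4589 = 2.5411

y = 0.1294x + 2.5411


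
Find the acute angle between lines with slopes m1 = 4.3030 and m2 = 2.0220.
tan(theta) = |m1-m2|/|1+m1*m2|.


m1-m2 = 2.281
1+m1*m2 = 9.700666
tan(theta) = |2.281/9.700666| = 0.235138
theta = arctan(|2.281/9.700666|) = 13.2321 degrees (acute angle)

13.2321 degrees


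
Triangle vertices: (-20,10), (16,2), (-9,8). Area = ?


-20*(2-8) = 120
16*(8-10) = -32
-9*(10-2) = -72
sum = 16
Area = |16|/2 = 8.0000

8.0000 sq units


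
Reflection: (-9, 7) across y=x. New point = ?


Reflection rule for y=x: (y, x)
(-9, 7) -> (7, -9)

(7, -9)


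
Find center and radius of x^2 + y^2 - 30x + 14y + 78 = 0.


h = -D/2 = 30/2 = 15
k = -E/2 = -14/2 = -7
r^2 = h^2 + k^2 - F = 225 + 49 - 78 = 196
r = 14

Center (15, -7), radius = 14


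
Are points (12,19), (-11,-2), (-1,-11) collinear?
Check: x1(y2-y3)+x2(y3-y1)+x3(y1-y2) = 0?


12*(-2+ 11) - 11*(-11-19) - 1*(19+ 2)
= 108 + 330 - 21 = 417

No, not collinear (determinant = 417)


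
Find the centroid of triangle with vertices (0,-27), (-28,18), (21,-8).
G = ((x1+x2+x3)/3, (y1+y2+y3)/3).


Gx = (0- 28+21)/3 = -7/3 = -2.3333
Gy = (-27+18- 8)/3 = -17/3 = -5.6667

G = (-2.3333, -5.6667)


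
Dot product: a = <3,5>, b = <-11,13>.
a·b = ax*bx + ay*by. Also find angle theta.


a·b = 3*(-11) + 5*13 = -33 + 65 = 32
|a| = sqrt(9+25) = 5.8310
|b| = sqrt(121+169) = 17.0294
cos(theta) = 32/(sqrt(34)*sqrt(290)) = 32/sqrt(9860) = 0.322264
theta = arccos(32/sqrt(9860)) = 71.2001 degrees

a·b = 32, theta = 71.2001 deg


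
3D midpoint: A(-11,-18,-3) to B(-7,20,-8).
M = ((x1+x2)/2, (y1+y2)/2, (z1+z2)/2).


Mx = (-11- 7)/2 = -9.0000
My = (-18+20)/2 = 1.0000
Mz = (-3- 8)/2 = -5.5000

M = (-9.0000, 1.0000, -5.5000)


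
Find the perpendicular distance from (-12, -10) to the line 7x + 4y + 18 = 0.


|7*(-12) + 4*(-10) + 18| = |-106| = 106
sqrt(49 + 16) = sqrt(65) = 8.0623
d = 106/sqrt(65) = 13.1477

13.1477


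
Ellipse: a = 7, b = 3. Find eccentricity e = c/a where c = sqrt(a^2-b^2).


c = sqrt(49-9) = sqrt(40) = 6.3246
e = c/a = sqrt(40)/7 = 0.9035

e = 0.9035


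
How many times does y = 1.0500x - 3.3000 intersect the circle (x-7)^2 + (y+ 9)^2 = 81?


Substitute y = 1.0500x - 3.3000: (x-7)^2 + (1.0500x- 3.3000+ 9)^2 = 81
Expand to Ax^2 + Bx + C = 0, where b-k = 5.7
A = 1+m^2 = 2.1025
B = 2(m(b-k) - h) = 2(1.0500*5.7 - 7) = -2.03
C = h^2 + (b-k)^2 - r^2 = 49 + 32.49 - 81 = 0.49
disc = B^2-4AC = 4.1209 - 4.1209 = 0
disc = 0

1 intersection point (tangent)


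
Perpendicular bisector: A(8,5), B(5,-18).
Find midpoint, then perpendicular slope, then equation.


Midpoint = (6.5, -6.5)
Slope of AB = dy/dx = -23/(-3) = 7.6667
Perp slope = -dx/dy = -3/23 = -0.1304
b = My - (perp slope)*Mx = -6.5 + (-3*6.5)/(-23) = -6.5 + 0.8478 = -5.6522

y = -0.1304x - 5.6522


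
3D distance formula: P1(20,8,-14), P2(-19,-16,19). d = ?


dx=-39, dy=-24, dz=33
d = sqrt(1521+576+1089) = sqrt(3186) = 56.4447

56.4447


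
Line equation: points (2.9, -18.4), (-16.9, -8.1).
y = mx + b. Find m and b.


m = (10.3)/(-19.8) = -0.5202
b = y1 - m*x1 = -18.4 - (10.3*2.9)/(-19.8) = -18.4 + 1.5086 = -16.8914

y = -0.5202x - 16.8914
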